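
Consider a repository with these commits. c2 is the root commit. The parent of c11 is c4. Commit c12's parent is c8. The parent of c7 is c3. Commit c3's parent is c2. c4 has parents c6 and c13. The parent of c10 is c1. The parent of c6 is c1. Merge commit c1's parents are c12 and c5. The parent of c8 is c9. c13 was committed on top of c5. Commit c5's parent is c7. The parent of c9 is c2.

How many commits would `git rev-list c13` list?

5

Walking parent pointers from c13: reachable set = {c13, c2, c3, c5, c7}.
That is 5 commits.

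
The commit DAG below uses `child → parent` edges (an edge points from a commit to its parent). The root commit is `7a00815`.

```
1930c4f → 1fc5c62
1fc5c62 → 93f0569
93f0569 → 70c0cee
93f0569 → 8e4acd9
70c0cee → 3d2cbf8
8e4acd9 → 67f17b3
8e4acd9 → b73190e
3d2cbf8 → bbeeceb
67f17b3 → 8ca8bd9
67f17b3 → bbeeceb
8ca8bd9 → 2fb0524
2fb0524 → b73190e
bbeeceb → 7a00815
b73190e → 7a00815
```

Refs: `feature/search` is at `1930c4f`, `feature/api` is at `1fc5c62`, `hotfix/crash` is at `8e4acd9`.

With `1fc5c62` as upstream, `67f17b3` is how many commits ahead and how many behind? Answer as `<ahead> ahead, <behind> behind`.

0 ahead, 5 behind

Reachable from 67f17b3: {2fb0524, 67f17b3, 7a00815, 8ca8bd9, b73190e, bbeeceb}.
Reachable from 1fc5c62: {1fc5c62, 2fb0524, 3d2cbf8, 67f17b3, 70c0cee, 7a00815, 8ca8bd9, 8e4acd9, 93f0569, b73190e, bbeeceb}.
Only in 67f17b3's history (ahead): {} — 0.
Only in 1fc5c62's history (behind): {1fc5c62, 3d2cbf8, 70c0cee, 8e4acd9, 93f0569} — 5.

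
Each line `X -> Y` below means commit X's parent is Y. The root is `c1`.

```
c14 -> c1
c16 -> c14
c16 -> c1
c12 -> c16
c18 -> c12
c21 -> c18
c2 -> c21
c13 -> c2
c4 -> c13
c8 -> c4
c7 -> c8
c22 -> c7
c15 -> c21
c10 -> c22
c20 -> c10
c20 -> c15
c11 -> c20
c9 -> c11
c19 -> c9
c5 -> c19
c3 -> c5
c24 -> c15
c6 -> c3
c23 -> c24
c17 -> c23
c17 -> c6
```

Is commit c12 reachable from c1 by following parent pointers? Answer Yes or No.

Ancestors of c1: {c1}.
c12 is not in that set, so it is not an ancestor of c1.

No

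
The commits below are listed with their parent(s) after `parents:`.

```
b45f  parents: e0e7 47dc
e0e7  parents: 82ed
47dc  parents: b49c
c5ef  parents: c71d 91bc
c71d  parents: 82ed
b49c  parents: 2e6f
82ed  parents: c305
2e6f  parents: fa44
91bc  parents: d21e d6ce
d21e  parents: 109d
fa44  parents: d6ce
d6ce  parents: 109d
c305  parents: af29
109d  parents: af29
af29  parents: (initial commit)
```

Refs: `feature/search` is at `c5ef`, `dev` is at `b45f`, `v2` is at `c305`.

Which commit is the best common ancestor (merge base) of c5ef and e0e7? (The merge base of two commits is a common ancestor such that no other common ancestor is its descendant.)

Ancestors of c5ef: {109d, 82ed, 91bc, af29, c305, c5ef, c71d, d21e, d6ce}.
Ancestors of e0e7: {82ed, af29, c305, e0e7}.
Common ancestors: {82ed, af29, c305}.
Among these, 82ed is not an ancestor of any other common ancestor — it is the merge base.

82ed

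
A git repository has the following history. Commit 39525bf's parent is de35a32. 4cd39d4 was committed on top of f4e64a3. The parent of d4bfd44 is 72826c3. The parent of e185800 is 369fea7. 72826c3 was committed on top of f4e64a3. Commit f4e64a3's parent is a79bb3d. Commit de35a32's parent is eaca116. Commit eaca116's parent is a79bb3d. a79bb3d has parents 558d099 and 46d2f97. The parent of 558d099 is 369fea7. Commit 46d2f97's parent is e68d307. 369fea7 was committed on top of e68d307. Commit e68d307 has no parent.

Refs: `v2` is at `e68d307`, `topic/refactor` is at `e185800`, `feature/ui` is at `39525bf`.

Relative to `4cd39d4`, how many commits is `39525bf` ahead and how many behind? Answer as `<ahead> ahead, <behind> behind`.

3 ahead, 2 behind

Reachable from 39525bf: {369fea7, 39525bf, 46d2f97, 558d099, a79bb3d, de35a32, e68d307, eaca116}.
Reachable from 4cd39d4: {369fea7, 46d2f97, 4cd39d4, 558d099, a79bb3d, e68d307, f4e64a3}.
Only in 39525bf's history (ahead): {39525bf, de35a32, eaca116} — 3.
Only in 4cd39d4's history (behind): {4cd39d4, f4e64a3} — 2.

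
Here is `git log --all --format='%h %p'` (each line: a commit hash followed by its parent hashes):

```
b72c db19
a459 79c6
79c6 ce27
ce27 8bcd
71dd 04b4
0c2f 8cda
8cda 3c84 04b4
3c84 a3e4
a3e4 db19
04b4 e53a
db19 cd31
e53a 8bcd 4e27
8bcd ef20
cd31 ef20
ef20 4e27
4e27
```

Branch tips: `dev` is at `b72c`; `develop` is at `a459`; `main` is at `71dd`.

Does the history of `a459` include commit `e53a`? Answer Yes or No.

No

Ancestors of a459: {4e27, 79c6, 8bcd, a459, ce27, ef20}.
e53a is not in that set, so it is not an ancestor of a459.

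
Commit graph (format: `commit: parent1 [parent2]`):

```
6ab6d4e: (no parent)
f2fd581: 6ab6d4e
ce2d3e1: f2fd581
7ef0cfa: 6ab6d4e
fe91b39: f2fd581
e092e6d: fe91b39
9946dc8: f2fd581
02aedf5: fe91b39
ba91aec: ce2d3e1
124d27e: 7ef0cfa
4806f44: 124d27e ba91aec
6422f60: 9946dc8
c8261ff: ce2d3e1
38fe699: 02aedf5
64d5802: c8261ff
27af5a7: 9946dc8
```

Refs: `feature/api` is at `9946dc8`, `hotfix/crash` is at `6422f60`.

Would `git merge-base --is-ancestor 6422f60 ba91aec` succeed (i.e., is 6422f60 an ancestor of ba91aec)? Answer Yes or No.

Ancestors of ba91aec: {6ab6d4e, ba91aec, ce2d3e1, f2fd581}.
6422f60 is not in that set, so it is not an ancestor of ba91aec.

No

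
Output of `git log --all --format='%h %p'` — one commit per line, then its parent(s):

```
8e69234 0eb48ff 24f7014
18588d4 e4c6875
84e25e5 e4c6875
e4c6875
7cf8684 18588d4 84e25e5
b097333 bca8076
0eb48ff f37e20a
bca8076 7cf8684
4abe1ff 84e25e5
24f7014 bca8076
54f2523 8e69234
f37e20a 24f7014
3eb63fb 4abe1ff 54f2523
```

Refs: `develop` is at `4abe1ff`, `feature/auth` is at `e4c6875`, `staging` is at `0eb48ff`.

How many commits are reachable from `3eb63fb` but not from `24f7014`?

6

Reachable from 3eb63fb: {0eb48ff, 18588d4, 24f7014, 3eb63fb, 4abe1ff, 54f2523, 7cf8684, 84e25e5, 8e69234, bca8076, e4c6875, f37e20a}.
Reachable from 24f7014: {18588d4, 24f7014, 7cf8684, 84e25e5, bca8076, e4c6875}.
In 3eb63fb's history but not 24f7014's: {0eb48ff, 3eb63fb, 4abe1ff, 54f2523, 8e69234, f37e20a} — 6 commits.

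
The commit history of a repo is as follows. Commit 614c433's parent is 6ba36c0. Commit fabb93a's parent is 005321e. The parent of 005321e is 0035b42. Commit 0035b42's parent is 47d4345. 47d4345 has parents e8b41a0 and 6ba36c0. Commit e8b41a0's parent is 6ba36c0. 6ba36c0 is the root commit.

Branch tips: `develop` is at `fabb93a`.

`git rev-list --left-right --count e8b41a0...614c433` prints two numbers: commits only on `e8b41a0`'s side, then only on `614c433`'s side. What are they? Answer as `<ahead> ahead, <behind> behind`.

1 ahead, 1 behind

Reachable from e8b41a0: {6ba36c0, e8b41a0}.
Reachable from 614c433: {614c433, 6ba36c0}.
Only in e8b41a0's history (ahead): {e8b41a0} — 1.
Only in 614c433's history (behind): {614c433} — 1.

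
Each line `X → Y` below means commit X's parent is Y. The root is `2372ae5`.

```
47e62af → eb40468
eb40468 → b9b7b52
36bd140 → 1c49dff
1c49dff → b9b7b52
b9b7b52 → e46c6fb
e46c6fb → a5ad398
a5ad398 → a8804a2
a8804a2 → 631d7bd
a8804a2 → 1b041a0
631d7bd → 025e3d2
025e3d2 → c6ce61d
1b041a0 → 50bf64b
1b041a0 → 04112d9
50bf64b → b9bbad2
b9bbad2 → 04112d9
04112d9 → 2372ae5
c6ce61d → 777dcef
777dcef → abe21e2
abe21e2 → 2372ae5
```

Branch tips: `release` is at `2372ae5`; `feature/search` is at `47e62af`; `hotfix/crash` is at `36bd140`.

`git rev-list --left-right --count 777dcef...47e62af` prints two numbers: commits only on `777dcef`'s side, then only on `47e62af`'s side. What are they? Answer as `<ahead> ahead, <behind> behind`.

Reachable from 777dcef: {2372ae5, 777dcef, abe21e2}.
Reachable from 47e62af: {025e3d2, 04112d9, 1b041a0, 2372ae5, 47e62af, 50bf64b, 631d7bd, 777dcef, a5ad398, a8804a2, abe21e2, b9b7b52, b9bbad2, c6ce61d, e46c6fb, eb40468}.
Only in 777dcef's history (ahead): {} — 0.
Only in 47e62af's history (behind): {025e3d2, 04112d9, 1b041a0, 47e62af, 50bf64b, 631d7bd, a5ad398, a8804a2, b9b7b52, b9bbad2, c6ce61d, e46c6fb, eb40468} — 13.

0 ahead, 13 behind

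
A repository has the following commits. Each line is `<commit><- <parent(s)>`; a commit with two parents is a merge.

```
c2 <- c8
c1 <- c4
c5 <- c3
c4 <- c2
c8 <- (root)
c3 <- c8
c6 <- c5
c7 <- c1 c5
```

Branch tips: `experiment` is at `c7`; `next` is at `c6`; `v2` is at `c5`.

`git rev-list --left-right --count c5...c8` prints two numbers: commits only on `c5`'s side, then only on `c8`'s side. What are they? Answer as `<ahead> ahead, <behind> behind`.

2 ahead, 0 behind

Reachable from c5: {c3, c5, c8}.
Reachable from c8: {c8}.
Only in c5's history (ahead): {c3, c5} — 2.
Only in c8's history (behind): {} — 0.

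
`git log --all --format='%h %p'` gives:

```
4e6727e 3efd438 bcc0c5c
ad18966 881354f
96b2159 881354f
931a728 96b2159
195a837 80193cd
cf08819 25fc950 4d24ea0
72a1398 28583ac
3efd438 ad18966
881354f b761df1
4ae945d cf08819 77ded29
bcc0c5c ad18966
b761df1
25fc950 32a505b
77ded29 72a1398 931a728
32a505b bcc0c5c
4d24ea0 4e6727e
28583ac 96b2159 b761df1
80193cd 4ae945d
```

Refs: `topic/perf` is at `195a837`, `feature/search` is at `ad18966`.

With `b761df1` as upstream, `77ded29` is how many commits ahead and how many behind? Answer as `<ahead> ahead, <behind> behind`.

Reachable from 77ded29: {28583ac, 72a1398, 77ded29, 881354f, 931a728, 96b2159, b761df1}.
Reachable from b761df1: {b761df1}.
Only in 77ded29's history (ahead): {28583ac, 72a1398, 77ded29, 881354f, 931a728, 96b2159} — 6.
Only in b761df1's history (behind): {} — 0.

6 ahead, 0 behind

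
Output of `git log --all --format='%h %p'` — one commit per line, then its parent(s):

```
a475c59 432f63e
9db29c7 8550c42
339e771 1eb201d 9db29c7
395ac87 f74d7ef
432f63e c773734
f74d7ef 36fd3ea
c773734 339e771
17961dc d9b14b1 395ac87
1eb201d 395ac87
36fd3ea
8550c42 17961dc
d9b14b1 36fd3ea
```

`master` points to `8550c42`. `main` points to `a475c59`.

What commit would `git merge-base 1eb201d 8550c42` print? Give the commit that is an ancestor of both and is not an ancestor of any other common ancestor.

395ac87

Ancestors of 1eb201d: {1eb201d, 36fd3ea, 395ac87, f74d7ef}.
Ancestors of 8550c42: {17961dc, 36fd3ea, 395ac87, 8550c42, d9b14b1, f74d7ef}.
Common ancestors: {36fd3ea, 395ac87, f74d7ef}.
Among these, 395ac87 is not an ancestor of any other common ancestor — it is the merge base.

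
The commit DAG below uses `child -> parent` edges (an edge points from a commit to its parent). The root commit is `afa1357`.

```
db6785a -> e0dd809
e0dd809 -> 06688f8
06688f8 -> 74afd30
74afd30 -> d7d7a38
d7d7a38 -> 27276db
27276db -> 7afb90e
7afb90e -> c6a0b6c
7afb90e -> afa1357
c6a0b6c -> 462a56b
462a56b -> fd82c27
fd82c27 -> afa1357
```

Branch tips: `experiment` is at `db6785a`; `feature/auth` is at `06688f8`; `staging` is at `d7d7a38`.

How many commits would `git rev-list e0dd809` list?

10

Walking parent pointers from e0dd809: reachable set = {06688f8, 27276db, 462a56b, 74afd30, 7afb90e, afa1357, c6a0b6c, d7d7a38, e0dd809, fd82c27}.
That is 10 commits.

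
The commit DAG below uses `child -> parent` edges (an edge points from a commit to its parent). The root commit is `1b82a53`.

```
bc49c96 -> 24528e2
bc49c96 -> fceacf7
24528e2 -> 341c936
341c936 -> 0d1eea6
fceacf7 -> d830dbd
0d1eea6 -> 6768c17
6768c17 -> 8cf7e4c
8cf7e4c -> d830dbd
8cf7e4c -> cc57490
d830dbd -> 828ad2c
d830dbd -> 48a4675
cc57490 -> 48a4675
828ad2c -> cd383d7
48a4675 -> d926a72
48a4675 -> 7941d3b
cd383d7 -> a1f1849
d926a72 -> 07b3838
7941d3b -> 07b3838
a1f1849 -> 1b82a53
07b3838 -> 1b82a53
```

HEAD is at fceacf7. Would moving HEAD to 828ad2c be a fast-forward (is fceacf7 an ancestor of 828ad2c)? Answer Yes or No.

A fast-forward from fceacf7 to 828ad2c is possible iff fceacf7 is an ancestor of 828ad2c.
Ancestors of 828ad2c: {1b82a53, 828ad2c, a1f1849, cd383d7}.
fceacf7 is not among them, so fast-forward is not possible.

No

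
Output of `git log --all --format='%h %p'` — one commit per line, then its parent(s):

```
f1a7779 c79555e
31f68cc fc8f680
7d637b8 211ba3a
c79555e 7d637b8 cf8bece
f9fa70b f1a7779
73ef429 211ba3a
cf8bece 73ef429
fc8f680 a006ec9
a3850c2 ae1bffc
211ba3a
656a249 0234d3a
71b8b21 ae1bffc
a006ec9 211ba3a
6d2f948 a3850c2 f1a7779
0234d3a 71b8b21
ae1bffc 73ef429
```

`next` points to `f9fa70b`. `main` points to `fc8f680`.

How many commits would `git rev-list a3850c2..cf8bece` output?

1

Reachable from cf8bece: {211ba3a, 73ef429, cf8bece}.
Reachable from a3850c2: {211ba3a, 73ef429, a3850c2, ae1bffc}.
In cf8bece's history but not a3850c2's: {cf8bece} — 1 commit.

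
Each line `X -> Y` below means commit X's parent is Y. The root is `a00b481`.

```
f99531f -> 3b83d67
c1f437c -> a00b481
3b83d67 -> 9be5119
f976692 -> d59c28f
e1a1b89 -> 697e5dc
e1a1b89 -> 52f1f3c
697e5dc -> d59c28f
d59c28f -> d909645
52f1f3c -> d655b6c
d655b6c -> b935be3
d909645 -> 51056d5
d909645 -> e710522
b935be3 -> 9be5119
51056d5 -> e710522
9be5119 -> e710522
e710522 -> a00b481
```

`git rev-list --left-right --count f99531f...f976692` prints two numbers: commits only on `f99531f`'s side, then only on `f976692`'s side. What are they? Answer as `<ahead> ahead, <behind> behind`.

Reachable from f99531f: {3b83d67, 9be5119, a00b481, e710522, f99531f}.
Reachable from f976692: {51056d5, a00b481, d59c28f, d909645, e710522, f976692}.
Only in f99531f's history (ahead): {3b83d67, 9be5119, f99531f} — 3.
Only in f976692's history (behind): {51056d5, d59c28f, d909645, f976692} — 4.

3 ahead, 4 behind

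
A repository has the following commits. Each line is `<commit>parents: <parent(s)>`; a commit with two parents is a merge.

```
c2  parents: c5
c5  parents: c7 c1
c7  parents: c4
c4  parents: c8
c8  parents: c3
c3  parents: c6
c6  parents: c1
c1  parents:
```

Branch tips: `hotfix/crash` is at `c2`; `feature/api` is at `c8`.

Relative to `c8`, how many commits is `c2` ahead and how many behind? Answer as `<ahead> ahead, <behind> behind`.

4 ahead, 0 behind

Reachable from c2: {c1, c2, c3, c4, c5, c6, c7, c8}.
Reachable from c8: {c1, c3, c6, c8}.
Only in c2's history (ahead): {c2, c4, c5, c7} — 4.
Only in c8's history (behind): {} — 0.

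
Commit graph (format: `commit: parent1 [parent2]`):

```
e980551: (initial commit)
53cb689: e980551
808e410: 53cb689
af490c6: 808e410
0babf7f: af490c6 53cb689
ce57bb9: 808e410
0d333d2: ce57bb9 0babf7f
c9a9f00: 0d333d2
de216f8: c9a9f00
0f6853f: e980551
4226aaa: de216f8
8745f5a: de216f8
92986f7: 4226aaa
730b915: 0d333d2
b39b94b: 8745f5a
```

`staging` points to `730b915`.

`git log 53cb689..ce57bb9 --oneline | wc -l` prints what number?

Reachable from ce57bb9: {53cb689, 808e410, ce57bb9, e980551}.
Reachable from 53cb689: {53cb689, e980551}.
In ce57bb9's history but not 53cb689's: {808e410, ce57bb9} — 2 commits.

2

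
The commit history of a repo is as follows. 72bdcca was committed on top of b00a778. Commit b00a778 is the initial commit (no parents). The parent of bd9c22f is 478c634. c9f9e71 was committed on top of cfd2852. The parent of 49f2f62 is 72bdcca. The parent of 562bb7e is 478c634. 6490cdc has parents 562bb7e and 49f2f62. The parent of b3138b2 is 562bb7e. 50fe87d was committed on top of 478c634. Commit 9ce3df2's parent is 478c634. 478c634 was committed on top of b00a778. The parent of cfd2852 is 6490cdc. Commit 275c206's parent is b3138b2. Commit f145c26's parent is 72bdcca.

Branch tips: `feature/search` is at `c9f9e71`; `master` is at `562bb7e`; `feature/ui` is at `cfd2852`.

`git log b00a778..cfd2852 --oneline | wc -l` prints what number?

Reachable from cfd2852: {478c634, 49f2f62, 562bb7e, 6490cdc, 72bdcca, b00a778, cfd2852}.
Reachable from b00a778: {b00a778}.
In cfd2852's history but not b00a778's: {478c634, 49f2f62, 562bb7e, 6490cdc, 72bdcca, cfd2852} — 6 commits.

6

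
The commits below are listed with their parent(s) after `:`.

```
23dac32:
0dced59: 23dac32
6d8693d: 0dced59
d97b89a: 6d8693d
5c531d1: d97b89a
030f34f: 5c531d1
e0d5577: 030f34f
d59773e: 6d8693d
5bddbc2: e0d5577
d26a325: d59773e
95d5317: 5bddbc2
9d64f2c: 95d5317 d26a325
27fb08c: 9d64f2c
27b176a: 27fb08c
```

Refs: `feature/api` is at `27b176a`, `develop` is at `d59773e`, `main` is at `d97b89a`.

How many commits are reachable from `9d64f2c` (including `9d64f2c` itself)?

Walking parent pointers from 9d64f2c: reachable set = {030f34f, 0dced59, 23dac32, 5bddbc2, 5c531d1, 6d8693d, 95d5317, 9d64f2c, d26a325, d59773e, d97b89a, e0d5577}.
That is 12 commits.

12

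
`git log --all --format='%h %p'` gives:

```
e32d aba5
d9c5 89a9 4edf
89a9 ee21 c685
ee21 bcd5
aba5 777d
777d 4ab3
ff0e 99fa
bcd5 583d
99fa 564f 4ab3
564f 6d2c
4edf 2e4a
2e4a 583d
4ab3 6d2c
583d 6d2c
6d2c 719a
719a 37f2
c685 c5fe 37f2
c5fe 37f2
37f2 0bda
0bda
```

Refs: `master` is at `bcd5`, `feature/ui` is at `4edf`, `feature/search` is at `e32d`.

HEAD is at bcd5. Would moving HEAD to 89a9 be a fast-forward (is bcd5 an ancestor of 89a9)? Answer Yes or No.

Yes

A fast-forward from bcd5 to 89a9 is possible iff bcd5 is an ancestor of 89a9.
Ancestors of 89a9: {0bda, 37f2, 583d, 6d2c, 719a, 89a9, bcd5, c5fe, c685, ee21}.
bcd5 is among them, so fast-forward is possible.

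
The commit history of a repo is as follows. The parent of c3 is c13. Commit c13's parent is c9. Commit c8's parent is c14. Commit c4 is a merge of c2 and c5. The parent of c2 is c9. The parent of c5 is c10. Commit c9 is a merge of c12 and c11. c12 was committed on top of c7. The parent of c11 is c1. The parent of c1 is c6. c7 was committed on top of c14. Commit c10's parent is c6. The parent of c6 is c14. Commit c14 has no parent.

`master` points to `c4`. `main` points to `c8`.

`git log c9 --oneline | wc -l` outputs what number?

Walking parent pointers from c9: reachable set = {c1, c11, c12, c14, c6, c7, c9}.
That is 7 commits.

7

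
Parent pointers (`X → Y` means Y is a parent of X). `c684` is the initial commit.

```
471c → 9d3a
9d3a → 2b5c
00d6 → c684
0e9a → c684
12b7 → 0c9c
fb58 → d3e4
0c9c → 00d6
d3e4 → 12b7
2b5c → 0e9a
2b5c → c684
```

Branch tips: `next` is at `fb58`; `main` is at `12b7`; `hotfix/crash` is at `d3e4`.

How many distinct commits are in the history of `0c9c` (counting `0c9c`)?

Walking parent pointers from 0c9c: reachable set = {00d6, 0c9c, c684}.
That is 3 commits.

3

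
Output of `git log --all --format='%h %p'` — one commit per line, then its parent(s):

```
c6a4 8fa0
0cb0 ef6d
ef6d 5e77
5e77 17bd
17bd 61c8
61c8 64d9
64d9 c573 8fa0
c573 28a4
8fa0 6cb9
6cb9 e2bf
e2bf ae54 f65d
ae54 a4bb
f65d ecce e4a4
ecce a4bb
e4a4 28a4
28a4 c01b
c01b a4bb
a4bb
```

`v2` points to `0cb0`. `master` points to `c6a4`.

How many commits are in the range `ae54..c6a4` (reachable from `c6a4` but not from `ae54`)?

Reachable from c6a4: {28a4, 6cb9, 8fa0, a4bb, ae54, c01b, c6a4, e2bf, e4a4, ecce, f65d}.
Reachable from ae54: {a4bb, ae54}.
In c6a4's history but not ae54's: {28a4, 6cb9, 8fa0, c01b, c6a4, e2bf, e4a4, ecce, f65d} — 9 commits.

9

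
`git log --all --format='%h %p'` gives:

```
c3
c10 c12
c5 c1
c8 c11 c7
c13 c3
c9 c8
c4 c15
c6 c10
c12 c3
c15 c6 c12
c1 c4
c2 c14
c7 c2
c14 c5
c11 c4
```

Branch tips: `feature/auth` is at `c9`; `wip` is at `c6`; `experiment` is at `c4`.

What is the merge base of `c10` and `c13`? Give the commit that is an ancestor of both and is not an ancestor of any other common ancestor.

Ancestors of c10: {c10, c12, c3}.
Ancestors of c13: {c13, c3}.
Common ancestors: {c3}.
The only common ancestor is c3, so it is the merge base.

c3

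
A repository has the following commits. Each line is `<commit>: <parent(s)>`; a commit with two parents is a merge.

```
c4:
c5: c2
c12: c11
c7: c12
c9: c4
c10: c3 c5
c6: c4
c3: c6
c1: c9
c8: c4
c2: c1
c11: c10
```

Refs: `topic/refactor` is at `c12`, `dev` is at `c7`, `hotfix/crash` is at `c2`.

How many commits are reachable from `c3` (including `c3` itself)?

3

Walking parent pointers from c3: reachable set = {c3, c4, c6}.
That is 3 commits.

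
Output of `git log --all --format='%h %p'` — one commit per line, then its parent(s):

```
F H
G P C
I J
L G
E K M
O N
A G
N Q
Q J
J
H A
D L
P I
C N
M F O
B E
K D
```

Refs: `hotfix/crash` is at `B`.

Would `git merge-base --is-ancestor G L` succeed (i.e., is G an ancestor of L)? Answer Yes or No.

Ancestors of L (commits reachable by following parents): {C, G, I, J, L, N, P, Q}.
G is in that set, so it is an ancestor of L.

Yes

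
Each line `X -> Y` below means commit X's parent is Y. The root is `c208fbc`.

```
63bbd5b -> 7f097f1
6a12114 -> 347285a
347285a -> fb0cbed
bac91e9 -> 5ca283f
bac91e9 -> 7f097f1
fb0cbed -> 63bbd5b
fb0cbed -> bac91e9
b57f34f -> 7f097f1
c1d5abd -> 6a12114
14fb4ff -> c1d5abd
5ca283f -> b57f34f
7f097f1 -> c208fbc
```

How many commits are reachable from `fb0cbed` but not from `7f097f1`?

5

Reachable from fb0cbed: {5ca283f, 63bbd5b, 7f097f1, b57f34f, bac91e9, c208fbc, fb0cbed}.
Reachable from 7f097f1: {7f097f1, c208fbc}.
In fb0cbed's history but not 7f097f1's: {5ca283f, 63bbd5b, b57f34f, bac91e9, fb0cbed} — 5 commits.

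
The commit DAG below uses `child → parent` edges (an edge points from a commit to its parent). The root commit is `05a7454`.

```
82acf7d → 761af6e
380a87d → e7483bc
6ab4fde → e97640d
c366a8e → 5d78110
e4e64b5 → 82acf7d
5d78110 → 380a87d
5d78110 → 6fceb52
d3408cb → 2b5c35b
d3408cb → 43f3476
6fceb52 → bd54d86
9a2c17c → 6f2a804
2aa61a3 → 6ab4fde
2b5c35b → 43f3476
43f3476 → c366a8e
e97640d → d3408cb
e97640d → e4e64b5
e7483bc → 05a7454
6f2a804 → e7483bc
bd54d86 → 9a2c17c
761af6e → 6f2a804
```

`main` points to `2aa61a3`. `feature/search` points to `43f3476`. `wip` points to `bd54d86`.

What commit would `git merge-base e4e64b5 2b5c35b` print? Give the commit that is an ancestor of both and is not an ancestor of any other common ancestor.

Ancestors of e4e64b5: {05a7454, 6f2a804, 761af6e, 82acf7d, e4e64b5, e7483bc}.
Ancestors of 2b5c35b: {05a7454, 2b5c35b, 380a87d, 43f3476, 5d78110, 6f2a804, 6fceb52, 9a2c17c, bd54d86, c366a8e, e7483bc}.
Common ancestors: {05a7454, 6f2a804, e7483bc}.
Among these, 6f2a804 is not an ancestor of any other common ancestor — it is the merge base.

6f2a804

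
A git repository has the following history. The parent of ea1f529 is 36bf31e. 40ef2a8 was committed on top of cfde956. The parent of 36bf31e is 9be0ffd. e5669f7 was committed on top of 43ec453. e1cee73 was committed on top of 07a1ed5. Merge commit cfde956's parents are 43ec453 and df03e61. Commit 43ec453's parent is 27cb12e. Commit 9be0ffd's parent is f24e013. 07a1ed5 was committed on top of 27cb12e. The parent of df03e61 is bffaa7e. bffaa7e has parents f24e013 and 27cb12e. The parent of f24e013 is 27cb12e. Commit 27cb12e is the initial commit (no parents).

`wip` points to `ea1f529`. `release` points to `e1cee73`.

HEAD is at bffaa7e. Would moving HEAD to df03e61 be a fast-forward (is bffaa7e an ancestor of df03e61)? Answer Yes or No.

Yes

A fast-forward from bffaa7e to df03e61 is possible iff bffaa7e is an ancestor of df03e61.
Ancestors of df03e61: {27cb12e, bffaa7e, df03e61, f24e013}.
bffaa7e is among them, so fast-forward is possible.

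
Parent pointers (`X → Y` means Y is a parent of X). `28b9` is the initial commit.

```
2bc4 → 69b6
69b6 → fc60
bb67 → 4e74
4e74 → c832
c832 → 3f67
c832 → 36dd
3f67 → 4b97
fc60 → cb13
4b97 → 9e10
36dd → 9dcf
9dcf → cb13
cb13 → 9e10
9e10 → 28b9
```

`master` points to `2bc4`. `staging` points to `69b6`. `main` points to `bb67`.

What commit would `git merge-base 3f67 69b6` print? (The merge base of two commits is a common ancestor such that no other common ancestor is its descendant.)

Ancestors of 3f67: {28b9, 3f67, 4b97, 9e10}.
Ancestors of 69b6: {28b9, 69b6, 9e10, cb13, fc60}.
Common ancestors: {28b9, 9e10}.
Among these, 9e10 is not an ancestor of any other common ancestor — it is the merge base.

9e10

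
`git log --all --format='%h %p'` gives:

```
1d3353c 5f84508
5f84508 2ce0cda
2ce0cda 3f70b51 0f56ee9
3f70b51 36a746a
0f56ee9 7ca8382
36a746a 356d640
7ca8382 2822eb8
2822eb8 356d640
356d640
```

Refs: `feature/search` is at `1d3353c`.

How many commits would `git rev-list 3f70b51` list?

3

Walking parent pointers from 3f70b51: reachable set = {356d640, 36a746a, 3f70b51}.
That is 3 commits.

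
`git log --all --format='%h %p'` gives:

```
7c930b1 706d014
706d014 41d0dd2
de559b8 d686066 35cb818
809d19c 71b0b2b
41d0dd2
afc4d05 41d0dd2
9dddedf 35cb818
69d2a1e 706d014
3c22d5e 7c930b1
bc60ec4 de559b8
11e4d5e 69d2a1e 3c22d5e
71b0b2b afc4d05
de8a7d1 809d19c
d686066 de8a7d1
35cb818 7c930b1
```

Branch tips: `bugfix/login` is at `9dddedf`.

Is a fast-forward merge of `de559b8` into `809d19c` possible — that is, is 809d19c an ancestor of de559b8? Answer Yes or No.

A fast-forward from 809d19c to de559b8 is possible iff 809d19c is an ancestor of de559b8.
Ancestors of de559b8: {35cb818, 41d0dd2, 706d014, 71b0b2b, 7c930b1, 809d19c, afc4d05, d686066, de559b8, de8a7d1}.
809d19c is among them, so fast-forward is possible.

Yes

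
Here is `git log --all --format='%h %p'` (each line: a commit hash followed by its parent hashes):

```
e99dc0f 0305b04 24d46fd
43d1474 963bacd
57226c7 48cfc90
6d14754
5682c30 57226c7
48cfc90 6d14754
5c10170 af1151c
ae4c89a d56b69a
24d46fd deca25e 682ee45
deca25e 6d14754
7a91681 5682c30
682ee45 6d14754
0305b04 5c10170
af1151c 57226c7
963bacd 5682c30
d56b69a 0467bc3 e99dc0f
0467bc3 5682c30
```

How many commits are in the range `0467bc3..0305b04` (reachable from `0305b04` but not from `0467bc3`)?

Reachable from 0305b04: {0305b04, 48cfc90, 57226c7, 5c10170, 6d14754, af1151c}.
Reachable from 0467bc3: {0467bc3, 48cfc90, 5682c30, 57226c7, 6d14754}.
In 0305b04's history but not 0467bc3's: {0305b04, 5c10170, af1151c} — 3 commits.

3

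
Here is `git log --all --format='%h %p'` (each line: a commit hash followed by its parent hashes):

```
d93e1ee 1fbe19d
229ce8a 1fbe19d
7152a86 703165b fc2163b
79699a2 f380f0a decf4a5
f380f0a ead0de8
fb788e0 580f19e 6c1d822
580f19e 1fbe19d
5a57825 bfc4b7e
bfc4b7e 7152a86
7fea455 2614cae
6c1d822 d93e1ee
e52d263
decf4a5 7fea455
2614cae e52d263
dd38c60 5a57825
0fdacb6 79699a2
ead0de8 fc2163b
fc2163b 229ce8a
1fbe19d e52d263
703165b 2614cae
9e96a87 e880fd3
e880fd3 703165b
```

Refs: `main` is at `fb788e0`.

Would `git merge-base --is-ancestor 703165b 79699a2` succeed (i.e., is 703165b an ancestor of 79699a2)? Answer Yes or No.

No

Ancestors of 79699a2: {1fbe19d, 229ce8a, 2614cae, 79699a2, 7fea455, decf4a5, e52d263, ead0de8, f380f0a, fc2163b}.
703165b is not in that set, so it is not an ancestor of 79699a2.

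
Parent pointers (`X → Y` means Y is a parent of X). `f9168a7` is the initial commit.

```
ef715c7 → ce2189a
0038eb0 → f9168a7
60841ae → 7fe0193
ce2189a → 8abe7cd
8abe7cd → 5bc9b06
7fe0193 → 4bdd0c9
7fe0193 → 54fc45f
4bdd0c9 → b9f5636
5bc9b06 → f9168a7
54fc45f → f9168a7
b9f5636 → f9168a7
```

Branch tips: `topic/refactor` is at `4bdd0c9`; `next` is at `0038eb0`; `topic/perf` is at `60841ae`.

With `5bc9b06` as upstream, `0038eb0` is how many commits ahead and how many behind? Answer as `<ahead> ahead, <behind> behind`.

Reachable from 0038eb0: {0038eb0, f9168a7}.
Reachable from 5bc9b06: {5bc9b06, f9168a7}.
Only in 0038eb0's history (ahead): {0038eb0} — 1.
Only in 5bc9b06's history (behind): {5bc9b06} — 1.

1 ahead, 1 behind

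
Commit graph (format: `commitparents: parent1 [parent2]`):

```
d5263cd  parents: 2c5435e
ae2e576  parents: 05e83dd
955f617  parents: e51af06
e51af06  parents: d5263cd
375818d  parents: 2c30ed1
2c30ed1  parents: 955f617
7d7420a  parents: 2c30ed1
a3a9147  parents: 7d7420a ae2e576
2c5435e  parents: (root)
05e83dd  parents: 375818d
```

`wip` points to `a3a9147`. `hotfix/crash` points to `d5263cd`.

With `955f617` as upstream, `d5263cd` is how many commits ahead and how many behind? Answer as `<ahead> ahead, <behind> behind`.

Reachable from d5263cd: {2c5435e, d5263cd}.
Reachable from 955f617: {2c5435e, 955f617, d5263cd, e51af06}.
Only in d5263cd's history (ahead): {} — 0.
Only in 955f617's history (behind): {955f617, e51af06} — 2.

0 ahead, 2 behind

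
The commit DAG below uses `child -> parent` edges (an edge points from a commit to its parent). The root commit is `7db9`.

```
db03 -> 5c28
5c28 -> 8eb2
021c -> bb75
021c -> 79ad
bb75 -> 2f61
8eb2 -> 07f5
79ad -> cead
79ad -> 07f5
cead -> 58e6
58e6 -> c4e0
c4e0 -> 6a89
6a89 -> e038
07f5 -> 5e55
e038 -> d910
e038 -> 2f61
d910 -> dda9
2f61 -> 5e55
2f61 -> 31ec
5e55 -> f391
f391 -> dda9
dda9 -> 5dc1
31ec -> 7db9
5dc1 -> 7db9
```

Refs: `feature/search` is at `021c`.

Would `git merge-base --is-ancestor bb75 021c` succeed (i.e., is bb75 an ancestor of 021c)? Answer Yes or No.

Ancestors of 021c (commits reachable by following parents): {021c, 07f5, 2f61, 31ec, 58e6, 5dc1, 5e55, 6a89, 79ad, 7db9, bb75, c4e0, cead, d910, dda9, e038, f391}.
bb75 is in that set, so it is an ancestor of 021c.

Yes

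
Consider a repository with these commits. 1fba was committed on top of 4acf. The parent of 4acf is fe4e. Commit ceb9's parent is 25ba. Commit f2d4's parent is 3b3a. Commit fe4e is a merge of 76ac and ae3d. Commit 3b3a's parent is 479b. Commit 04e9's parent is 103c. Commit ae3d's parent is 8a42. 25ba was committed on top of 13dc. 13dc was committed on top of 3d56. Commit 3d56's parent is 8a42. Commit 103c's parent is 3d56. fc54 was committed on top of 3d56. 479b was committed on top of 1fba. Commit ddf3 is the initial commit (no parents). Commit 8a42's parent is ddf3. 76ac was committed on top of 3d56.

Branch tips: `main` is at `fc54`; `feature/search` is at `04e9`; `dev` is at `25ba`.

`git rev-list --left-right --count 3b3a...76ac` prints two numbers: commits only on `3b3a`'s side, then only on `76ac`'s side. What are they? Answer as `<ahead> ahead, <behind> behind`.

6 ahead, 0 behind

Reachable from 3b3a: {1fba, 3b3a, 3d56, 479b, 4acf, 76ac, 8a42, ae3d, ddf3, fe4e}.
Reachable from 76ac: {3d56, 76ac, 8a42, ddf3}.
Only in 3b3a's history (ahead): {1fba, 3b3a, 479b, 4acf, ae3d, fe4e} — 6.
Only in 76ac's history (behind): {} — 0.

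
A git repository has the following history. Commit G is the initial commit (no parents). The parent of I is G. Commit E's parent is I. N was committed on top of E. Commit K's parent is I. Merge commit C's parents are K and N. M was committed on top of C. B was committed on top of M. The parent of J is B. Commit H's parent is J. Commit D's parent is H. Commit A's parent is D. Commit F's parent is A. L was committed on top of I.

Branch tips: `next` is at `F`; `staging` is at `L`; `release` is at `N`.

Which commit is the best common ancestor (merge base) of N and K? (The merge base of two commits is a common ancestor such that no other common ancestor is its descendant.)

I

Ancestors of N: {E, G, I, N}.
Ancestors of K: {G, I, K}.
Common ancestors: {G, I}.
Among these, I is not an ancestor of any other common ancestor — it is the merge base.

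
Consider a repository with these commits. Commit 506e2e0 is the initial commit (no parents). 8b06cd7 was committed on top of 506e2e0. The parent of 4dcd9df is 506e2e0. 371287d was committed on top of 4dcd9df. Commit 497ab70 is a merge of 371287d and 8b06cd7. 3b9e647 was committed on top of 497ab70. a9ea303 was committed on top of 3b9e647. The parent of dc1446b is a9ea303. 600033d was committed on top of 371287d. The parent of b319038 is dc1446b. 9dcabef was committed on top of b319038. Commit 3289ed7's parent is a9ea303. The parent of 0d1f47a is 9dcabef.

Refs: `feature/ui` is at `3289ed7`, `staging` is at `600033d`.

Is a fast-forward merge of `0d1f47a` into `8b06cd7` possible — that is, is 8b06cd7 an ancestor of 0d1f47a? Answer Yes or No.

A fast-forward from 8b06cd7 to 0d1f47a is possible iff 8b06cd7 is an ancestor of 0d1f47a.
Ancestors of 0d1f47a: {0d1f47a, 371287d, 3b9e647, 497ab70, 4dcd9df, 506e2e0, 8b06cd7, 9dcabef, a9ea303, b319038, dc1446b}.
8b06cd7 is among them, so fast-forward is possible.

Yes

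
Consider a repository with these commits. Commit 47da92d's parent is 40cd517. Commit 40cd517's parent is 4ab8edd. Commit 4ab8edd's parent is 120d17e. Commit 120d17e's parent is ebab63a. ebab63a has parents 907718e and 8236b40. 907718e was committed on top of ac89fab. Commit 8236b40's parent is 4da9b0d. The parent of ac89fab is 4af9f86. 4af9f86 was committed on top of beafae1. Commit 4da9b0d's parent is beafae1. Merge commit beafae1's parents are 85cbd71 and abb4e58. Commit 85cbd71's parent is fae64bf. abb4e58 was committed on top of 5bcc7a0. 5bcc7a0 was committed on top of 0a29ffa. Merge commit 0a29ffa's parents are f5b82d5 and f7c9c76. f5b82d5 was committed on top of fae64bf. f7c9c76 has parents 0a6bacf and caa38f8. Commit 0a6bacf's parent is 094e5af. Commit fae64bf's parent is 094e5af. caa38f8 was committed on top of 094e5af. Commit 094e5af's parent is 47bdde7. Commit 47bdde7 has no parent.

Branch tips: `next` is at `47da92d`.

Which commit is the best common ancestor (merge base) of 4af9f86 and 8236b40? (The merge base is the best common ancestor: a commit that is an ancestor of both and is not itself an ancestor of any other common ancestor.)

Ancestors of 4af9f86: {094e5af, 0a29ffa, 0a6bacf, 47bdde7, 4af9f86, 5bcc7a0, 85cbd71, abb4e58, beafae1, caa38f8, f5b82d5, f7c9c76, fae64bf}.
Ancestors of 8236b40: {094e5af, 0a29ffa, 0a6bacf, 47bdde7, 4da9b0d, 5bcc7a0, 8236b40, 85cbd71, abb4e58, beafae1, caa38f8, f5b82d5, f7c9c76, fae64bf}.
Common ancestors: {094e5af, 0a29ffa, 0a6bacf, 47bdde7, 5bcc7a0, 85cbd71, abb4e58, beafae1, caa38f8, f5b82d5, f7c9c76, fae64bf}.
Among these, beafae1 is not an ancestor of any other common ancestor — it is the merge base.

beafae1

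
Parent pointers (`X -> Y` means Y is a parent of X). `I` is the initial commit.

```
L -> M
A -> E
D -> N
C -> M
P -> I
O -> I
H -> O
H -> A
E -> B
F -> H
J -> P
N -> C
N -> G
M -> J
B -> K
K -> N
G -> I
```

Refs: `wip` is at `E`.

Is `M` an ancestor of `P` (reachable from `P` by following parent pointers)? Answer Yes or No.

No

Ancestors of P: {I, P}.
M is not in that set, so it is not an ancestor of P.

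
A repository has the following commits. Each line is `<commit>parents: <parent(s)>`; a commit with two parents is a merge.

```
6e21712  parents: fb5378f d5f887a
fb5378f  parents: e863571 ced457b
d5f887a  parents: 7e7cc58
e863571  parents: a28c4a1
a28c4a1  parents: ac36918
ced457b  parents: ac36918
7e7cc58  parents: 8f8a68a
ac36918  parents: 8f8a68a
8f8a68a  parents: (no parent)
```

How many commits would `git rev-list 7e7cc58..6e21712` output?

7

Reachable from 6e21712: {6e21712, 7e7cc58, 8f8a68a, a28c4a1, ac36918, ced457b, d5f887a, e863571, fb5378f}.
Reachable from 7e7cc58: {7e7cc58, 8f8a68a}.
In 6e21712's history but not 7e7cc58's: {6e21712, a28c4a1, ac36918, ced457b, d5f887a, e863571, fb5378f} — 7 commits.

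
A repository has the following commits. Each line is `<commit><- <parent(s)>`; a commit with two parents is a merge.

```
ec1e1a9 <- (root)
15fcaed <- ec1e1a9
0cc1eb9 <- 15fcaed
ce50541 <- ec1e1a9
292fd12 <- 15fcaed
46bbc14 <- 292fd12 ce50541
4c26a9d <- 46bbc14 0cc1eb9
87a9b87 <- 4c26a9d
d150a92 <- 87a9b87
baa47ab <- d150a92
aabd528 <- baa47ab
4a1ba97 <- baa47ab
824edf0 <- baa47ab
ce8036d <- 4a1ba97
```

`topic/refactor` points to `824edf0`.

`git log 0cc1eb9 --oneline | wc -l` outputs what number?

Walking parent pointers from 0cc1eb9: reachable set = {0cc1eb9, 15fcaed, ec1e1a9}.
That is 3 commits.

3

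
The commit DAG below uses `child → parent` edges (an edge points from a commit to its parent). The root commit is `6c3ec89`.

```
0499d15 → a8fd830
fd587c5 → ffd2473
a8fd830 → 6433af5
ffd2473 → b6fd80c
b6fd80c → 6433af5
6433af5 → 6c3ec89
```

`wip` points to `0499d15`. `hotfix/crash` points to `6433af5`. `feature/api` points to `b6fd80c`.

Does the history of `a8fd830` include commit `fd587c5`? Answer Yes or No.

No

Ancestors of a8fd830: {6433af5, 6c3ec89, a8fd830}.
fd587c5 is not in that set, so it is not an ancestor of a8fd830.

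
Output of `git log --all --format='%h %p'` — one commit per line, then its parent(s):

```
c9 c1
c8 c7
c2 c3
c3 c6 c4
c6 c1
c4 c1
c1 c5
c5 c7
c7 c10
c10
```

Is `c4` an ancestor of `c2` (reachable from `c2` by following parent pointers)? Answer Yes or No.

Ancestors of c2 (commits reachable by following parents): {c1, c10, c2, c3, c4, c5, c6, c7}.
c4 is in that set, so it is an ancestor of c2.

Yes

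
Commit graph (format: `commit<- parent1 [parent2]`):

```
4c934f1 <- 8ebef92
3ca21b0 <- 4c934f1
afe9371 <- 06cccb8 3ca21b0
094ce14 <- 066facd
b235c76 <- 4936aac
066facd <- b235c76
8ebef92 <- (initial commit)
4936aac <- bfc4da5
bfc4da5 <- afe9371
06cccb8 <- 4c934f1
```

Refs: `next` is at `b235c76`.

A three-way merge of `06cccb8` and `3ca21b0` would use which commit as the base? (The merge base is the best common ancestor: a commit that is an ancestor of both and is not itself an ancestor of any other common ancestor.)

4c934f1

Ancestors of 06cccb8: {06cccb8, 4c934f1, 8ebef92}.
Ancestors of 3ca21b0: {3ca21b0, 4c934f1, 8ebef92}.
Common ancestors: {4c934f1, 8ebef92}.
Among these, 4c934f1 is not an ancestor of any other common ancestor — it is the merge base.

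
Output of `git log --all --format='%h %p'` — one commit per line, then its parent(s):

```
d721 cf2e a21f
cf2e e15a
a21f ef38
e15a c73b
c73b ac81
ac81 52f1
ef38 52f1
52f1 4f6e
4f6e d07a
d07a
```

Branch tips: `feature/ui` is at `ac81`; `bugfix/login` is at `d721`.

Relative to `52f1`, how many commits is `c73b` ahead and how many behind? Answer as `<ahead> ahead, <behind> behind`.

Reachable from c73b: {4f6e, 52f1, ac81, c73b, d07a}.
Reachable from 52f1: {4f6e, 52f1, d07a}.
Only in c73b's history (ahead): {ac81, c73b} — 2.
Only in 52f1's history (behind): {} — 0.

2 ahead, 0 behind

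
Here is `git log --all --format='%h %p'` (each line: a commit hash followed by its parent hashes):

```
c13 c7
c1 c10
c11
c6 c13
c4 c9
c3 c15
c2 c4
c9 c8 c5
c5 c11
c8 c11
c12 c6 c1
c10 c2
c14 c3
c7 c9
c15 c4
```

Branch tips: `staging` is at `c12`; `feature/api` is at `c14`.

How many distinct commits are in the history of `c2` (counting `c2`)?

Walking parent pointers from c2: reachable set = {c11, c2, c4, c5, c8, c9}.
That is 6 commits.

6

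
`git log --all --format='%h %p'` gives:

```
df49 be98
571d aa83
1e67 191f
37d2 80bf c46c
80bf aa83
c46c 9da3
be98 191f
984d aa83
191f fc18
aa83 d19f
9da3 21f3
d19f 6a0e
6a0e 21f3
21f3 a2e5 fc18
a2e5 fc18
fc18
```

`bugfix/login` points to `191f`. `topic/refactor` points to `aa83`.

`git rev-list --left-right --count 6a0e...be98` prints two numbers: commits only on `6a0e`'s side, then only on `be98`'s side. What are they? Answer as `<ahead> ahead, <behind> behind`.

3 ahead, 2 behind

Reachable from 6a0e: {21f3, 6a0e, a2e5, fc18}.
Reachable from be98: {191f, be98, fc18}.
Only in 6a0e's history (ahead): {21f3, 6a0e, a2e5} — 3.
Only in be98's history (behind): {191f, be98} — 2.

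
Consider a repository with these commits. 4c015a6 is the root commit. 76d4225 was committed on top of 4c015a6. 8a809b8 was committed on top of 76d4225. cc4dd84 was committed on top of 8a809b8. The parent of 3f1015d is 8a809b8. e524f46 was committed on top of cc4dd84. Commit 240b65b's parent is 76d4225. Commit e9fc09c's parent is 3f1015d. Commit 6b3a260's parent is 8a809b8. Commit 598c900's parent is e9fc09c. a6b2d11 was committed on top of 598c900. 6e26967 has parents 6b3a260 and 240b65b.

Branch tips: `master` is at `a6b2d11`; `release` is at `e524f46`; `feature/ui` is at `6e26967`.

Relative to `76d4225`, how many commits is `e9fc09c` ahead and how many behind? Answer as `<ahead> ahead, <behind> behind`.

Reachable from e9fc09c: {3f1015d, 4c015a6, 76d4225, 8a809b8, e9fc09c}.
Reachable from 76d4225: {4c015a6, 76d4225}.
Only in e9fc09c's history (ahead): {3f1015d, 8a809b8, e9fc09c} — 3.
Only in 76d4225's history (behind): {} — 0.

3 ahead, 0 behind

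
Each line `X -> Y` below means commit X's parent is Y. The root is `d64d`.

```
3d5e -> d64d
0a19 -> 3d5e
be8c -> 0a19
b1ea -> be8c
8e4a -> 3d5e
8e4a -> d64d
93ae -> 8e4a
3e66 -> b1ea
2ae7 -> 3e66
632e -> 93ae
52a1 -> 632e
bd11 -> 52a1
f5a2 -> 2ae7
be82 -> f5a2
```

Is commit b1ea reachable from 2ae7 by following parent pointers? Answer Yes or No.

Yes

Ancestors of 2ae7 (commits reachable by following parents): {0a19, 2ae7, 3d5e, 3e66, b1ea, be8c, d64d}.
b1ea is in that set, so it is an ancestor of 2ae7.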